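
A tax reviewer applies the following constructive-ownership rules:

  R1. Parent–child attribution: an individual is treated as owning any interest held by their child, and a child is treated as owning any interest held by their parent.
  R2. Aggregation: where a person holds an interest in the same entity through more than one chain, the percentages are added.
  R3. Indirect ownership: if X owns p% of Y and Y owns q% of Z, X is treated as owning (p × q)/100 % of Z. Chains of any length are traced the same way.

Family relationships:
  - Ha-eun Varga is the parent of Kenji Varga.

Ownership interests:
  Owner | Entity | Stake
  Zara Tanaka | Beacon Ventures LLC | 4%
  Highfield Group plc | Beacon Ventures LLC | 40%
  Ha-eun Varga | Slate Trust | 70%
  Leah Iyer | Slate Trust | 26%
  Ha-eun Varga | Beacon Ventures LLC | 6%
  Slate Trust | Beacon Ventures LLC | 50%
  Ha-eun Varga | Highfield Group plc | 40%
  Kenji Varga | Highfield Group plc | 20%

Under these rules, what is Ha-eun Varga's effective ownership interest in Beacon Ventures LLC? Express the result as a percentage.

By parent–child attribution (R1), Ha-eun Varga is treated as also owning Kenji Varga's interest in Highfield Group plc, giving 40% + 20% = 60%.
Chain via Slate Trust (R3): 70% × 50% = 35% of Beacon Ventures LLC.
Chain via Highfield Group plc (R3): 60% × 40% = 24% of Beacon Ventures LLC.
Direct interest in Beacon Ventures LLC: 6%.
Aggregating (R2): 35% + 24% + 6% = 65%.

65%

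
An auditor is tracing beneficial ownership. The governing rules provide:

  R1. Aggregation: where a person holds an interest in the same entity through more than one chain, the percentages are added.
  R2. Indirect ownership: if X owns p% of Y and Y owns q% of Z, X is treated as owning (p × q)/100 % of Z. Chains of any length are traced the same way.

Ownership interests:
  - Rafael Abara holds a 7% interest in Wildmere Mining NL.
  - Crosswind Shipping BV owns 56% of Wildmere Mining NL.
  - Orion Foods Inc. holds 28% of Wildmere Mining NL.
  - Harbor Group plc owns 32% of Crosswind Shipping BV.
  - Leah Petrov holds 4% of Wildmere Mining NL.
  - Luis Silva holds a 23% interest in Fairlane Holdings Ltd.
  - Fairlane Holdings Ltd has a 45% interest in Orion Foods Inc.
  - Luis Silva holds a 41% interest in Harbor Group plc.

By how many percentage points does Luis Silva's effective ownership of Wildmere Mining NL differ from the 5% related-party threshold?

Chain via Fairlane Holdings Ltd → Orion Foods Inc. (R2): 23% × 45% × 28% = 2.898% of Wildmere Mining NL.
Chain via Harbor Group plc → Crosswind Shipping BV (R2): 41% × 32% × 56% = 7.3472% of Wildmere Mining NL.
Aggregating (R1): 2.898% + 7.3472% = 10.2452%.
10.2452% exceeds the 5% threshold by 5.2452 percentage points.

5.2452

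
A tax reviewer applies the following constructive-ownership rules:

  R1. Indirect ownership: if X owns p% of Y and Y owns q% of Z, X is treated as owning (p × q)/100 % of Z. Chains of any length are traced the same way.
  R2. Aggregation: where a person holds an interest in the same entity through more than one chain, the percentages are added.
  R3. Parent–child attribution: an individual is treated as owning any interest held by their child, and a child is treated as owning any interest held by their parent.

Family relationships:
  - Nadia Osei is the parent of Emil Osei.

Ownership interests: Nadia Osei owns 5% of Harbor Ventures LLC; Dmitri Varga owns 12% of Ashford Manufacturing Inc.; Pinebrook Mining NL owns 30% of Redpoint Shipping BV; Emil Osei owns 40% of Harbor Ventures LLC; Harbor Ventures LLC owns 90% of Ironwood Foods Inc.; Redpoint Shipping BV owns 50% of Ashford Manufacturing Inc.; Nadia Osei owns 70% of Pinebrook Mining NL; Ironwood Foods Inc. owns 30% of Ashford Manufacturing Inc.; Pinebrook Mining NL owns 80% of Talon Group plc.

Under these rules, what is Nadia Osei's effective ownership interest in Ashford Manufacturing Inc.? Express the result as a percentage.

By parent–child attribution (R3), Nadia Osei is treated as also owning Emil Osei's interest in Harbor Ventures LLC, giving 5% + 40% = 45%.
Chain via Pinebrook Mining NL → Redpoint Shipping BV (R1): 70% × 30% × 50% = 10.5% of Ashford Manufacturing Inc.
Chain via Harbor Ventures LLC → Ironwood Foods Inc. (R1): 45% × 90% × 30% = 12.15% of Ashford Manufacturing Inc.
Aggregating (R2): 10.5% + 12.15% = 22.65%.

22.65%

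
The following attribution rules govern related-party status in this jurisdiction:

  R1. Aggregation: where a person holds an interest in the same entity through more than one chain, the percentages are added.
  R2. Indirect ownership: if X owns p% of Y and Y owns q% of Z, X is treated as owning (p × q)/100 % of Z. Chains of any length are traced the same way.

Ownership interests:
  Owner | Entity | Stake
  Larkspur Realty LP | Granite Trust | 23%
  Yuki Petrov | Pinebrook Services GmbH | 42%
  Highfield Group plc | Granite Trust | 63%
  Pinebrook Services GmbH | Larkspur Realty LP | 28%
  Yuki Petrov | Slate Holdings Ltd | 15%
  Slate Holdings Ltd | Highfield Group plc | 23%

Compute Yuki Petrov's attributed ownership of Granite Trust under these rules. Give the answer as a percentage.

Chain via Slate Holdings Ltd → Highfield Group plc (R2): 15% × 23% × 63% = 2.1735% of Granite Trust.
Chain via Pinebrook Services GmbH → Larkspur Realty LP (R2): 42% × 28% × 23% = 2.7048% of Granite Trust.
Aggregating (R1): 2.1735% + 2.7048% = 4.8783%.

4.8783%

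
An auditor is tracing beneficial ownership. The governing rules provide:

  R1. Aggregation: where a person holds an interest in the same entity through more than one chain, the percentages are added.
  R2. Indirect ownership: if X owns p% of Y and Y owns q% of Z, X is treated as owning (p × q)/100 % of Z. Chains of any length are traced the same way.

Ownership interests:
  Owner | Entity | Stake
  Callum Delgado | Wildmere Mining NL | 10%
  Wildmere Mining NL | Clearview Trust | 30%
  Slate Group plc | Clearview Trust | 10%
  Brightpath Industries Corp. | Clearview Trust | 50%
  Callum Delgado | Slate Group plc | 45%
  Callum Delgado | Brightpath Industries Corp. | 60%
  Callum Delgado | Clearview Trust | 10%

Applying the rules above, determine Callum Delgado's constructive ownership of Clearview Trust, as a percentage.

Chain via Slate Group plc (R2): 45% × 10% = 4.5% of Clearview Trust.
Chain via Wildmere Mining NL (R2): 10% × 30% = 3% of Clearview Trust.
Chain via Brightpath Industries Corp. (R2): 60% × 50% = 30% of Clearview Trust.
Direct interest in Clearview Trust: 10%.
Aggregating (R1): 4.5% + 3% + 30% + 10% = 47.5%.

47.5%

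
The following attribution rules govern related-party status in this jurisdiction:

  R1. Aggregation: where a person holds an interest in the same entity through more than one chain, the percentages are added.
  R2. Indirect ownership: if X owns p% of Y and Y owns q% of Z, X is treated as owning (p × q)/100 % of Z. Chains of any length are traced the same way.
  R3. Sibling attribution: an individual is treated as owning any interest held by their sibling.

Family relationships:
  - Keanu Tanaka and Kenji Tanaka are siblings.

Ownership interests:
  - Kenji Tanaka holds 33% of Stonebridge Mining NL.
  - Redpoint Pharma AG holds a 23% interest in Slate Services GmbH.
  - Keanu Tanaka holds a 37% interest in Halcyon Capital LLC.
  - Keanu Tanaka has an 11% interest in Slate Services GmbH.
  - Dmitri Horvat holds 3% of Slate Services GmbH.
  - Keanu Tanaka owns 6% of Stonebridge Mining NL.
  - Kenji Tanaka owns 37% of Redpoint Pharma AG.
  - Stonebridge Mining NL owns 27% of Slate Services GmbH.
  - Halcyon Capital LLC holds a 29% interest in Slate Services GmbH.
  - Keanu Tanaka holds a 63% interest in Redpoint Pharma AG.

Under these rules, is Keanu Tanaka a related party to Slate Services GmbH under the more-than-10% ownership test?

Yes

By sibling attribution (R3), Keanu Tanaka is treated as also owning Kenji Tanaka's interest in Redpoint Pharma AG, giving 63% + 37% = 100%.
By sibling attribution (R3), Keanu Tanaka is treated as also owning Kenji Tanaka's interest in Stonebridge Mining NL, giving 6% + 33% = 39%.
Chain via Halcyon Capital LLC (R2): 37% × 29% = 10.73% of Slate Services GmbH.
Chain via Redpoint Pharma AG (R2): 100% × 23% = 23% of Slate Services GmbH.
Chain via Stonebridge Mining NL (R2): 39% × 27% = 10.53% of Slate Services GmbH.
Direct interest in Slate Services GmbH: 11%.
Aggregating (R1): 10.73% + 23% + 10.53% + 11% = 55.26%.
55.26% exceeds the 10% threshold, so Keanu is a related party to Slate Services GmbH.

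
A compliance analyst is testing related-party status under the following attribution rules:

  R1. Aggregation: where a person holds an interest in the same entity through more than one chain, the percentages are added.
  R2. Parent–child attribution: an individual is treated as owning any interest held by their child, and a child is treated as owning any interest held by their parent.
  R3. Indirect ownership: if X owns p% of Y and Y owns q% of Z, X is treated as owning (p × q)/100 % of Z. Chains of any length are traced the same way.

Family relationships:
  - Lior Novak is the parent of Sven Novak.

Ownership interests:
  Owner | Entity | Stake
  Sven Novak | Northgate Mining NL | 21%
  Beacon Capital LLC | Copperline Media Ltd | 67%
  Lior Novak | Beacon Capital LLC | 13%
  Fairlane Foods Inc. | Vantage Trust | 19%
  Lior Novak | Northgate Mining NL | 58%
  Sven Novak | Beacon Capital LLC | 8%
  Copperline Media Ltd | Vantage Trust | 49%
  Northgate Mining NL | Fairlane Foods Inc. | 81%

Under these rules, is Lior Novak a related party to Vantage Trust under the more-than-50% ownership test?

By parent–child attribution (R2), Lior Novak is treated as also owning Sven Novak's interest in Northgate Mining NL, giving 58% + 21% = 79%.
By parent–child attribution (R2), Lior Novak is treated as also owning Sven Novak's interest in Beacon Capital LLC, giving 13% + 8% = 21%.
Chain via Northgate Mining NL → Fairlane Foods Inc. (R3): 79% × 81% × 19% = 12.1581% of Vantage Trust.
Chain via Beacon Capital LLC → Copperline Media Ltd (R3): 21% × 67% × 49% = 6.8943% of Vantage Trust.
Aggregating (R1): 12.1581% + 6.8943% = 19.0524%.
19.0524% does not exceed the 50% threshold, so Lior is not a related party to Vantage Trust.

No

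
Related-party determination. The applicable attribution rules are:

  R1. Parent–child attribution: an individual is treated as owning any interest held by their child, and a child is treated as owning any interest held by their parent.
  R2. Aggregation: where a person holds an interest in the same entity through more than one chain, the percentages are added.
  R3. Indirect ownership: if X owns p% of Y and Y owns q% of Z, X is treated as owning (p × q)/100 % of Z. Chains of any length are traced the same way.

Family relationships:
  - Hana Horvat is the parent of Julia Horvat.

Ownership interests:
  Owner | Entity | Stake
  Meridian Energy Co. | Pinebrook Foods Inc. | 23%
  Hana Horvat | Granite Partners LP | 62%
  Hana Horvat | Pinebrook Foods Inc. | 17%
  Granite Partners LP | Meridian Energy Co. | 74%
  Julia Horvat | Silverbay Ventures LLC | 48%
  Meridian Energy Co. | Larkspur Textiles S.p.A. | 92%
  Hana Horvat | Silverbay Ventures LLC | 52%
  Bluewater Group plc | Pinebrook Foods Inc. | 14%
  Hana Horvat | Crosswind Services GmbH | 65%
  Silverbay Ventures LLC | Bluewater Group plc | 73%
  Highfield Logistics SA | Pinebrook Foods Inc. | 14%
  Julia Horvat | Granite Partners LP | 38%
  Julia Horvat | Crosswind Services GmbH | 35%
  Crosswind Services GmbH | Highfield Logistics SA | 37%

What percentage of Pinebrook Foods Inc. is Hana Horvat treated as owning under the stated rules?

49.42%

By parent–child attribution (R1), Hana Horvat is treated as also owning Julia Horvat's interest in Granite Partners LP, giving 62% + 38% = 100%.
By parent–child attribution (R1), Hana Horvat is treated as also owning Julia Horvat's interest in Crosswind Services GmbH, giving 65% + 35% = 100%.
By parent–child attribution (R1), Hana Horvat is treated as also owning Julia Horvat's interest in Silverbay Ventures LLC, giving 52% + 48% = 100%.
Chain via Granite Partners LP → Meridian Energy Co. (R3): 100% × 74% × 23% = 17.02% of Pinebrook Foods Inc.
Chain via Crosswind Services GmbH → Highfield Logistics SA (R3): 100% × 37% × 14% = 5.18% of Pinebrook Foods Inc.
Chain via Silverbay Ventures LLC → Bluewater Group plc (R3): 100% × 73% × 14% = 10.22% of Pinebrook Foods Inc.
Direct interest in Pinebrook Foods Inc: 17%.
Aggregating (R2): 17.02% + 5.18% + 10.22% + 17% = 49.42%.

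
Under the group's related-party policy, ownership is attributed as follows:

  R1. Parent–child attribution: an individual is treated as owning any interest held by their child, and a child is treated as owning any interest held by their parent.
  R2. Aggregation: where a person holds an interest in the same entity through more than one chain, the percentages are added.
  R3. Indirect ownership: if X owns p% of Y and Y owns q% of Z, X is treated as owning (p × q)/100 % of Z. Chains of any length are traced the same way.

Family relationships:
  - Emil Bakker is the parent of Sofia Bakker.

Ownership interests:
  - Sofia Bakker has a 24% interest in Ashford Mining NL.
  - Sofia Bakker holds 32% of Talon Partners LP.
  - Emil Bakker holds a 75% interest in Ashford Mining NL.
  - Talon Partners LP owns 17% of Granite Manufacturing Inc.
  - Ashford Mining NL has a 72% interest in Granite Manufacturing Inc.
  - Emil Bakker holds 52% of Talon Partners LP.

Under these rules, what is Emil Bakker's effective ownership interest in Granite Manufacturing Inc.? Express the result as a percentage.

85.56%

By parent–child attribution (R1), Emil Bakker is treated as also owning Sofia Bakker's interest in Talon Partners LP, giving 52% + 32% = 84%.
By parent–child attribution (R1), Emil Bakker is treated as also owning Sofia Bakker's interest in Ashford Mining NL, giving 75% + 24% = 99%.
Chain via Talon Partners LP (R3): 84% × 17% = 14.28% of Granite Manufacturing Inc.
Chain via Ashford Mining NL (R3): 99% × 72% = 71.28% of Granite Manufacturing Inc.
Aggregating (R2): 14.28% + 71.28% = 85.56%.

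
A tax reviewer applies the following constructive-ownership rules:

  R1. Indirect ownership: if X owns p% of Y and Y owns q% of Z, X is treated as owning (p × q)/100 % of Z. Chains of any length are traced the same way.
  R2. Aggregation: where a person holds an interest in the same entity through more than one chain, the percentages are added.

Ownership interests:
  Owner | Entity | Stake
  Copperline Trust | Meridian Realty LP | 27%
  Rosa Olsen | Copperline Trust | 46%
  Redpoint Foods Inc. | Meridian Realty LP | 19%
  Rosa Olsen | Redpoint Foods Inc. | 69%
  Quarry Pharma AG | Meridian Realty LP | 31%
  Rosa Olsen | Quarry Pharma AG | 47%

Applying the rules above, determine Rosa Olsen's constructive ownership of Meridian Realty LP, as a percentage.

40.1%

Chain via Copperline Trust (R1): 46% × 27% = 12.42% of Meridian Realty LP.
Chain via Quarry Pharma AG (R1): 47% × 31% = 14.57% of Meridian Realty LP.
Chain via Redpoint Foods Inc. (R1): 69% × 19% = 13.11% of Meridian Realty LP.
Aggregating (R2): 12.42% + 14.57% + 13.11% = 40.1%.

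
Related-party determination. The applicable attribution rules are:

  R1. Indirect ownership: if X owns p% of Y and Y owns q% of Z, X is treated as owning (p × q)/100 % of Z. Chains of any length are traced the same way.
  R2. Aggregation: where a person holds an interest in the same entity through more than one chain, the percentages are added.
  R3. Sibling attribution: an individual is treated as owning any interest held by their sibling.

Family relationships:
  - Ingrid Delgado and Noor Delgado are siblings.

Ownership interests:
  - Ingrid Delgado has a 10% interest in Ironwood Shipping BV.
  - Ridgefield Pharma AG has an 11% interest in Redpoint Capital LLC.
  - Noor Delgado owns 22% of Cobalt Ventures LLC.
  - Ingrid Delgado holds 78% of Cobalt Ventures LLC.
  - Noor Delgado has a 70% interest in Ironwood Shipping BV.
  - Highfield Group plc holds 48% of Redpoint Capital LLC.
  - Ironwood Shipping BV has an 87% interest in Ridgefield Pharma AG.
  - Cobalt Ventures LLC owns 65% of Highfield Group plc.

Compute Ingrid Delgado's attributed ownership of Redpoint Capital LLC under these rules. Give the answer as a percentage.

By sibling attribution (R3), Ingrid Delgado is treated as also owning Noor Delgado's interest in Cobalt Ventures LLC, giving 78% + 22% = 100%.
By sibling attribution (R3), Ingrid Delgado is treated as also owning Noor Delgado's interest in Ironwood Shipping BV, giving 10% + 70% = 80%.
Chain via Cobalt Ventures LLC → Highfield Group plc (R1): 100% × 65% × 48% = 31.2% of Redpoint Capital LLC.
Chain via Ironwood Shipping BV → Ridgefield Pharma AG (R1): 80% × 87% × 11% = 7.656% of Redpoint Capital LLC.
Aggregating (R2): 31.2% + 7.656% = 38.856%.

38.856%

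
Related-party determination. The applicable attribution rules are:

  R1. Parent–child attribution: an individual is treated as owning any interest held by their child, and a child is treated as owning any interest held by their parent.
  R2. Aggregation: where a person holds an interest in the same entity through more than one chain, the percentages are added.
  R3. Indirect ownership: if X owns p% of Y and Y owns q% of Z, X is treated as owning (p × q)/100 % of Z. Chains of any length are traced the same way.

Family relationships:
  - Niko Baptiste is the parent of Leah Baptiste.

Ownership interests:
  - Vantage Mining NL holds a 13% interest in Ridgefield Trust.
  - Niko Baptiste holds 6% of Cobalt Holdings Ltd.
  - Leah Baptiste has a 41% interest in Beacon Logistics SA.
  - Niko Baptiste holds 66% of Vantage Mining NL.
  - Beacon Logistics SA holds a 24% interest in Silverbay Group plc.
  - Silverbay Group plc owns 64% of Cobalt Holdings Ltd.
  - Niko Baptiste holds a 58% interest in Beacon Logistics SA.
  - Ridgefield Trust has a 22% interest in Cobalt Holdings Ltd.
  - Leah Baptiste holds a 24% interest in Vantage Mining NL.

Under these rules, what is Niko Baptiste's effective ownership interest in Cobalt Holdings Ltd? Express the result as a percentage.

23.7804%

By parent–child attribution (R1), Niko Baptiste is treated as also owning Leah Baptiste's interest in Beacon Logistics SA, giving 58% + 41% = 99%.
By parent–child attribution (R1), Niko Baptiste is treated as also owning Leah Baptiste's interest in Vantage Mining NL, giving 66% + 24% = 90%.
Chain via Beacon Logistics SA → Silverbay Group plc (R3): 99% × 24% × 64% = 15.2064% of Cobalt Holdings Ltd.
Chain via Vantage Mining NL → Ridgefield Trust (R3): 90% × 13% × 22% = 2.574% of Cobalt Holdings Ltd.
Direct interest in Cobalt Holdings Ltd: 6%.
Aggregating (R2): 15.2064% + 2.574% + 6% = 23.7804%.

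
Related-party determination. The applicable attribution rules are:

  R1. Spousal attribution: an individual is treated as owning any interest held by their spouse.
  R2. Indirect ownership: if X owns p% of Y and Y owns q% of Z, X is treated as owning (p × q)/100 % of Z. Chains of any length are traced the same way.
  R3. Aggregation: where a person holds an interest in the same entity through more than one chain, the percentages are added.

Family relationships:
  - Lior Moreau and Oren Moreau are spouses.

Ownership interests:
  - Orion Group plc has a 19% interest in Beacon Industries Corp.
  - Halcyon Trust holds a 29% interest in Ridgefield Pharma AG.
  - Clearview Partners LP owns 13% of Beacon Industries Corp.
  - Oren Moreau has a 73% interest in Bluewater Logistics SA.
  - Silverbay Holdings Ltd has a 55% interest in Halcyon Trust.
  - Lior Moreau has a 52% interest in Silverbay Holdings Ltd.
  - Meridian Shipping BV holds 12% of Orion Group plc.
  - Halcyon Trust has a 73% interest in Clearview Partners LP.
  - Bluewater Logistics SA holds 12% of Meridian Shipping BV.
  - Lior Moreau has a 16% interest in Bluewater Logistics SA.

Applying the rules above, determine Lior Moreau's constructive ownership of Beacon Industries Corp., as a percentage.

By spousal attribution (R1), Lior Moreau is treated as also owning Oren Moreau's interest in Bluewater Logistics SA, giving 16% + 73% = 89%.
Chain via Bluewater Logistics SA → Meridian Shipping BV → Orion Group plc (R2): 89% × 12% × 12% × 19% = 0.243504% of Beacon Industries Corp.
Chain via Silverbay Holdings Ltd → Halcyon Trust → Clearview Partners LP (R2): 52% × 55% × 73% × 13% = 2.71414% of Beacon Industries Corp.
Aggregating (R3): 0.243504% + 2.71414% = 2.957644%.

2.957644%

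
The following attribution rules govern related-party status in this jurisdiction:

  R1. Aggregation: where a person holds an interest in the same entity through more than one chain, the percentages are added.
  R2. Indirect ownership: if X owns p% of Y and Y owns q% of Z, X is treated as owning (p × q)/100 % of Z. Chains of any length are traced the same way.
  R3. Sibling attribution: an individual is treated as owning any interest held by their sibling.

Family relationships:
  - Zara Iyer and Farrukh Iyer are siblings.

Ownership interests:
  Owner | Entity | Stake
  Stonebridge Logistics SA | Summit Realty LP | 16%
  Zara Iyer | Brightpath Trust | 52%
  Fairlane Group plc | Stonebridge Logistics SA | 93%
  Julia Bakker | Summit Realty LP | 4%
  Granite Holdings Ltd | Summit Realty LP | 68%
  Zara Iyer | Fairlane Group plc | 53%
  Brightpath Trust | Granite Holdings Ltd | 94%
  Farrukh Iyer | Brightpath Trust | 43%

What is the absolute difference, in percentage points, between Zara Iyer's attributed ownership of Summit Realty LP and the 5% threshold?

By sibling attribution (R3), Zara Iyer is treated as also owning Farrukh Iyer's interest in Brightpath Trust, giving 52% + 43% = 95%.
Chain via Fairlane Group plc → Stonebridge Logistics SA (R2): 53% × 93% × 16% = 7.8864% of Summit Realty LP.
Chain via Brightpath Trust → Granite Holdings Ltd (R2): 95% × 94% × 68% = 60.724% of Summit Realty LP.
Aggregating (R1): 7.8864% + 60.724% = 68.6104%.
68.6104% exceeds the 5% threshold by 63.6104 percentage points.

63.6104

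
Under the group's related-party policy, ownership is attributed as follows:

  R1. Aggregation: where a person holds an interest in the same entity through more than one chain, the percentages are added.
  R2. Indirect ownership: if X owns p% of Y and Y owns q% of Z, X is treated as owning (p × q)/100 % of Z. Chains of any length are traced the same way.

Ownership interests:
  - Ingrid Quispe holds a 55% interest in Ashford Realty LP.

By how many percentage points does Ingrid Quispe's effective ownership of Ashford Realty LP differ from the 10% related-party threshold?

Direct interest in Ashford Realty LP: 55%.
55% exceeds the 10% threshold by 45 percentage points.

45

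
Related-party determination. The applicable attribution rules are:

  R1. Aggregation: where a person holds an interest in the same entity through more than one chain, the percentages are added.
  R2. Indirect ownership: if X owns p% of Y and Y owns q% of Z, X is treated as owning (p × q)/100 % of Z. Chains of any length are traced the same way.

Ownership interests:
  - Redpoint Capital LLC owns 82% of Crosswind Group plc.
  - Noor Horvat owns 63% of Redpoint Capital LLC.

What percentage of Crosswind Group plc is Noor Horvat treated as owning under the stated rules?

Chain via Redpoint Capital LLC (R2): 63% × 82% = 51.66% of Crosswind Group plc.

51.66%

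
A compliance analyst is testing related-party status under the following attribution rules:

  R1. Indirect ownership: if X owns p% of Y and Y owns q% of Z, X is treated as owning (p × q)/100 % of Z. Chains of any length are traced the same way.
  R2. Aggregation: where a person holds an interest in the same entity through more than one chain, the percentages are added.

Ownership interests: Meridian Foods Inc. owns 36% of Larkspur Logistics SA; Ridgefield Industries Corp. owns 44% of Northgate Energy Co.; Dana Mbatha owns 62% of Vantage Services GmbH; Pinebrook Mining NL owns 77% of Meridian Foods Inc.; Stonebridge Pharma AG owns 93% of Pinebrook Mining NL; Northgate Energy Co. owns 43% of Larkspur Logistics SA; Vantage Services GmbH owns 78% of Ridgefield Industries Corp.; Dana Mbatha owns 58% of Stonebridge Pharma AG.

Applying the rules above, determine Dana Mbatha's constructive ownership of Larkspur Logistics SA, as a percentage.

Chain via Stonebridge Pharma AG → Pinebrook Mining NL → Meridian Foods Inc. (R1): 58% × 93% × 77% × 36% = 14.952168% of Larkspur Logistics SA.
Chain via Vantage Services GmbH → Ridgefield Industries Corp. → Northgate Energy Co. (R1): 62% × 78% × 44% × 43% = 9.149712% of Larkspur Logistics SA.
Aggregating (R2): 14.952168% + 9.149712% = 24.10188%.

24.10188%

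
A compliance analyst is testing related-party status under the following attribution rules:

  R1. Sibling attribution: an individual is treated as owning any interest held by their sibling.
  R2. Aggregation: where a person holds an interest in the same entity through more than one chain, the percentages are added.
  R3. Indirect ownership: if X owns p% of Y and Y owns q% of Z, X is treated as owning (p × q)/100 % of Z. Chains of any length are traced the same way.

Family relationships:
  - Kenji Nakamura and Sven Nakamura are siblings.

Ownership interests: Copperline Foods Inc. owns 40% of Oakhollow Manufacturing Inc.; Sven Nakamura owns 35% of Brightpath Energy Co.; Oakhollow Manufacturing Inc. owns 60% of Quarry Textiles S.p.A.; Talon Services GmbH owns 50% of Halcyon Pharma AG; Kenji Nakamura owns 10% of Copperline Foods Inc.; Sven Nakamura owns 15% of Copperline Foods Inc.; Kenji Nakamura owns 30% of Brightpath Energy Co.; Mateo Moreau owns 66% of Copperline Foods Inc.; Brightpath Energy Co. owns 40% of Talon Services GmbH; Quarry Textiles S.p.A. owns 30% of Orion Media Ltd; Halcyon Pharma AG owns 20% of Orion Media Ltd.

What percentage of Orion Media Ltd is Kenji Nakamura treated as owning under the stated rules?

By sibling attribution (R1), Kenji Nakamura is treated as also owning Sven Nakamura's interest in Brightpath Energy Co, giving 30% + 35% = 65%.
By sibling attribution (R1), Kenji Nakamura is treated as also owning Sven Nakamura's interest in Copperline Foods Inc, giving 10% + 15% = 25%.
Chain via Brightpath Energy Co. → Talon Services GmbH → Halcyon Pharma AG (R3): 65% × 40% × 50% × 20% = 2.6% of Orion Media Ltd.
Chain via Copperline Foods Inc. → Oakhollow Manufacturing Inc. → Quarry Textiles S.p.A. (R3): 25% × 40% × 60% × 30% = 1.8% of Orion Media Ltd.
Aggregating (R2): 2.6% + 1.8% = 4.4%.

4.4%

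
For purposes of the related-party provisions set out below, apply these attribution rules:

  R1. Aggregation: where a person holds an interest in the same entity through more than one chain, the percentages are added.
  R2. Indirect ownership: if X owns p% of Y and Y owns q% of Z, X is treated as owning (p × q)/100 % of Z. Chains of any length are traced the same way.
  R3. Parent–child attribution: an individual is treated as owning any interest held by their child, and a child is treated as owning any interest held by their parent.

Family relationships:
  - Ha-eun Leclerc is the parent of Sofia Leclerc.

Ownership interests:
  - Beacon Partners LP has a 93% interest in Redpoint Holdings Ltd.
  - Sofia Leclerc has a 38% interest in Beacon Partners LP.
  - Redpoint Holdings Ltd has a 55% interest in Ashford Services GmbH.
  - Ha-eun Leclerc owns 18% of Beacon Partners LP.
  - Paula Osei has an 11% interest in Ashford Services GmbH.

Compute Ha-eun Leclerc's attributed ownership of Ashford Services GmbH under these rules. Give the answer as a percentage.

By parent–child attribution (R3), Ha-eun Leclerc is treated as also owning Sofia Leclerc's interest in Beacon Partners LP, giving 18% + 38% = 56%.
Chain via Beacon Partners LP → Redpoint Holdings Ltd (R2): 56% × 93% × 55% = 28.644% of Ashford Services GmbH.

28.644%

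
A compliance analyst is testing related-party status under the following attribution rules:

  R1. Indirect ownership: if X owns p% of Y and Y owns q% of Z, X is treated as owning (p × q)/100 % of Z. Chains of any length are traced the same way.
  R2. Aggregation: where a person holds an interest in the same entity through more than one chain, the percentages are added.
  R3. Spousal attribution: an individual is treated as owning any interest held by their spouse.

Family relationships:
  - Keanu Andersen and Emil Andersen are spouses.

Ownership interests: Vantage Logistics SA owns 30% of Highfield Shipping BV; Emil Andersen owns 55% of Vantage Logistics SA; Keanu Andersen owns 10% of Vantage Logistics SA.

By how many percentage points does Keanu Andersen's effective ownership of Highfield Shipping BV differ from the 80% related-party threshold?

By spousal attribution (R3), Keanu Andersen is treated as also owning Emil Andersen's interest in Vantage Logistics SA, giving 10% + 55% = 65%.
Chain via Vantage Logistics SA (R1): 65% × 30% = 19.5% of Highfield Shipping BV.
19.5% falls short of the 80% threshold by 60.5 percentage points.

60.5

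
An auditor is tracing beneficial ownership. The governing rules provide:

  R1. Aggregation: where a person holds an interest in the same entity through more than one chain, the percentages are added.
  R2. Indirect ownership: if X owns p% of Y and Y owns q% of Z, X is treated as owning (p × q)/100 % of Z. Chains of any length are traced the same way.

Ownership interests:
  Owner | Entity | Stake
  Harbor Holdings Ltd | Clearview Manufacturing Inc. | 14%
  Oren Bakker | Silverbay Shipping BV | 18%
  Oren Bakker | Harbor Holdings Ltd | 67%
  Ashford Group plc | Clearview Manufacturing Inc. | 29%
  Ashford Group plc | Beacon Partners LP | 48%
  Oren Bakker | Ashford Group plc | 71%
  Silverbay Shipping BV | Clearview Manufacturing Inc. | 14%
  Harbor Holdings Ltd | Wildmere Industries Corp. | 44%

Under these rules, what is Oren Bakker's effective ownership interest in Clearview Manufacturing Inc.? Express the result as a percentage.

32.49%

Chain via Harbor Holdings Ltd (R2): 67% × 14% = 9.38% of Clearview Manufacturing Inc.
Chain via Silverbay Shipping BV (R2): 18% × 14% = 2.52% of Clearview Manufacturing Inc.
Chain via Ashford Group plc (R2): 71% × 29% = 20.59% of Clearview Manufacturing Inc.
Aggregating (R1): 9.38% + 2.52% + 20.59% = 32.49%.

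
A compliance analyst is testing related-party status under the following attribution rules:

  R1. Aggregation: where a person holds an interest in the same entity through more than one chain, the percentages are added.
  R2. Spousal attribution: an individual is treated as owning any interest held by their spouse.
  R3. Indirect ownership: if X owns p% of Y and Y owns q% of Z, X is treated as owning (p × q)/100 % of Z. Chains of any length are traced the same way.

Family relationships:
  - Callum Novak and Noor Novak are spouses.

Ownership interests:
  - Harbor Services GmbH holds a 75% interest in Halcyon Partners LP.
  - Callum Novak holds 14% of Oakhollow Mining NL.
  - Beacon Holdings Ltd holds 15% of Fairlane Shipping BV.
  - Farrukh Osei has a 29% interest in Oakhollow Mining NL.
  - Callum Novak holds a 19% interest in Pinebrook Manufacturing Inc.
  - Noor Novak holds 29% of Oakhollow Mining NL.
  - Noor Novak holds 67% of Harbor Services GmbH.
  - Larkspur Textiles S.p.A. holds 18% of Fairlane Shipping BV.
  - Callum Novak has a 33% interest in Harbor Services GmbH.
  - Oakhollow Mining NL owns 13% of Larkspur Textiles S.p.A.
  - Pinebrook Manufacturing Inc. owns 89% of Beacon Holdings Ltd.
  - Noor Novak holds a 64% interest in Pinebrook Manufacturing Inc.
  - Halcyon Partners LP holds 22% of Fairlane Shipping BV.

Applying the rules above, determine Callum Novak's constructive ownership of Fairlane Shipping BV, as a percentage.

28.5867%

By spousal attribution (R2), Callum Novak is treated as also owning Noor Novak's interest in Pinebrook Manufacturing Inc, giving 19% + 64% = 83%.
By spousal attribution (R2), Callum Novak is treated as also owning Noor Novak's interest in Oakhollow Mining NL, giving 14% + 29% = 43%.
By spousal attribution (R2), Callum Novak is treated as also owning Noor Novak's interest in Harbor Services GmbH, giving 33% + 67% = 100%.
Chain via Pinebrook Manufacturing Inc. → Beacon Holdings Ltd (R3): 83% × 89% × 15% = 11.0805% of Fairlane Shipping BV.
Chain via Oakhollow Mining NL → Larkspur Textiles S.p.A. (R3): 43% × 13% × 18% = 1.0062% of Fairlane Shipping BV.
Chain via Harbor Services GmbH → Halcyon Partners LP (R3): 100% × 75% × 22% = 16.5% of Fairlane Shipping BV.
Aggregating (R1): 11.0805% + 1.0062% + 16.5% = 28.5867%.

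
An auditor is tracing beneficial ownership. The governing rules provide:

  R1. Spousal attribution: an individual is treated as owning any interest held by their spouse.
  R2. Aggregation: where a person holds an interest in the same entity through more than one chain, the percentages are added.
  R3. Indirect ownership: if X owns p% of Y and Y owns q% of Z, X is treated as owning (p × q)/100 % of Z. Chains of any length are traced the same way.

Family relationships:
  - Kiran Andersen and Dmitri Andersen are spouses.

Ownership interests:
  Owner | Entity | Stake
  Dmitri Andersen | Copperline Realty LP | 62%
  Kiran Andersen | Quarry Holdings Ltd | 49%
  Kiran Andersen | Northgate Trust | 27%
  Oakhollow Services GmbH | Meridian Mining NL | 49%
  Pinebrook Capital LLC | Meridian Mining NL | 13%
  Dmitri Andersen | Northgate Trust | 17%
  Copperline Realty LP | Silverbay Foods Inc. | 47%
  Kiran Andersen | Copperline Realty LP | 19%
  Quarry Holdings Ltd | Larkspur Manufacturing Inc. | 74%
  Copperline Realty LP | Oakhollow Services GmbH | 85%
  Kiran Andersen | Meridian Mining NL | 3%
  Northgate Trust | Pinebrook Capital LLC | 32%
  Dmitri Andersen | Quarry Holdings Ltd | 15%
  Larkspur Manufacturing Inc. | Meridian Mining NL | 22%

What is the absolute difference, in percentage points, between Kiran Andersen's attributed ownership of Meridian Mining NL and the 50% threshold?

1.0139

By spousal attribution (R1), Kiran Andersen is treated as also owning Dmitri Andersen's interest in Copperline Realty LP, giving 19% + 62% = 81%.
By spousal attribution (R1), Kiran Andersen is treated as also owning Dmitri Andersen's interest in Quarry Holdings Ltd, giving 49% + 15% = 64%.
By spousal attribution (R1), Kiran Andersen is treated as also owning Dmitri Andersen's interest in Northgate Trust, giving 27% + 17% = 44%.
Chain via Copperline Realty LP → Oakhollow Services GmbH (R3): 81% × 85% × 49% = 33.7365% of Meridian Mining NL.
Chain via Quarry Holdings Ltd → Larkspur Manufacturing Inc. (R3): 64% × 74% × 22% = 10.4192% of Meridian Mining NL.
Chain via Northgate Trust → Pinebrook Capital LLC (R3): 44% × 32% × 13% = 1.8304% of Meridian Mining NL.
Direct interest in Meridian Mining NL: 3%.
Aggregating (R2): 33.7365% + 10.4192% + 1.8304% + 3% = 48.9861%.
48.9861% falls short of the 50% threshold by 1.0139 percentage points.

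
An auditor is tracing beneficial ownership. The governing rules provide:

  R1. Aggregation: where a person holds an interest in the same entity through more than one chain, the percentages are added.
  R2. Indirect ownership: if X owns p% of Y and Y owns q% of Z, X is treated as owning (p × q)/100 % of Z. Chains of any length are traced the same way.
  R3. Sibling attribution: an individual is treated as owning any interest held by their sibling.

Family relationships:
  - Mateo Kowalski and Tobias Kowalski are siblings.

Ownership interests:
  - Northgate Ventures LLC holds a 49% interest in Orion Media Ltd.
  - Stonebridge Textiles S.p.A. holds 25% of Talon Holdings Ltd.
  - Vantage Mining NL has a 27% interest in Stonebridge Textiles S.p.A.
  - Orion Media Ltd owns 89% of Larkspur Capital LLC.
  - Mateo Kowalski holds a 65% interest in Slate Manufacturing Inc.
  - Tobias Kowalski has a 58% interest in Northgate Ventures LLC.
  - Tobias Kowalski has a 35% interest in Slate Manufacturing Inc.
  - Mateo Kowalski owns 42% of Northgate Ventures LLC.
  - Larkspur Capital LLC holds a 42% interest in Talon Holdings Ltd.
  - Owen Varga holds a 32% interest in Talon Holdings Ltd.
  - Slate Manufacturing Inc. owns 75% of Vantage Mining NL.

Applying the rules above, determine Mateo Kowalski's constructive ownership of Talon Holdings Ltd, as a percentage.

23.3787%

By sibling attribution (R3), Mateo Kowalski is treated as also owning Tobias Kowalski's interest in Northgate Ventures LLC, giving 42% + 58% = 100%.
By sibling attribution (R3), Mateo Kowalski is treated as also owning Tobias Kowalski's interest in Slate Manufacturing Inc, giving 65% + 35% = 100%.
Chain via Northgate Ventures LLC → Orion Media Ltd → Larkspur Capital LLC (R2): 100% × 49% × 89% × 42% = 18.3162% of Talon Holdings Ltd.
Chain via Slate Manufacturing Inc. → Vantage Mining NL → Stonebridge Textiles S.p.A. (R2): 100% × 75% × 27% × 25% = 5.0625% of Talon Holdings Ltd.
Aggregating (R1): 18.3162% + 5.0625% = 23.3787%.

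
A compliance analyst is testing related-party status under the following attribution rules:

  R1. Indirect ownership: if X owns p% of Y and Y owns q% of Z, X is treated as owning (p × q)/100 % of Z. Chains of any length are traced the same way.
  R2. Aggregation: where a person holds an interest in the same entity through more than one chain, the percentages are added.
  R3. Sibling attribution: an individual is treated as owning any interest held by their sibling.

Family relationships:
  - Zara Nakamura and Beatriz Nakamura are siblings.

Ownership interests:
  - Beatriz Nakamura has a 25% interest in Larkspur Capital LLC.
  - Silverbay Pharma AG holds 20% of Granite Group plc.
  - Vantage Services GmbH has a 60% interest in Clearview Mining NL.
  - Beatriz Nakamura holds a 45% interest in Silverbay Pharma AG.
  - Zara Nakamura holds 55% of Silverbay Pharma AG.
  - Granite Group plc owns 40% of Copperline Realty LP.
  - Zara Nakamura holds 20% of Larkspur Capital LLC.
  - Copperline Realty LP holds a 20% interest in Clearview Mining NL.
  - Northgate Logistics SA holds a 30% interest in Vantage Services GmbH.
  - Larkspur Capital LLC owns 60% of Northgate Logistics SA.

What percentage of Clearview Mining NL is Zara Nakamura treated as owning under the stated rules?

By sibling attribution (R3), Zara Nakamura is treated as also owning Beatriz Nakamura's interest in Silverbay Pharma AG, giving 55% + 45% = 100%.
By sibling attribution (R3), Zara Nakamura is treated as also owning Beatriz Nakamura's interest in Larkspur Capital LLC, giving 20% + 25% = 45%.
Chain via Silverbay Pharma AG → Granite Group plc → Copperline Realty LP (R1): 100% × 20% × 40% × 20% = 1.6% of Clearview Mining NL.
Chain via Larkspur Capital LLC → Northgate Logistics SA → Vantage Services GmbH (R1): 45% × 60% × 30% × 60% = 4.86% of Clearview Mining NL.
Aggregating (R2): 1.6% + 4.86% = 6.46%.

6.46%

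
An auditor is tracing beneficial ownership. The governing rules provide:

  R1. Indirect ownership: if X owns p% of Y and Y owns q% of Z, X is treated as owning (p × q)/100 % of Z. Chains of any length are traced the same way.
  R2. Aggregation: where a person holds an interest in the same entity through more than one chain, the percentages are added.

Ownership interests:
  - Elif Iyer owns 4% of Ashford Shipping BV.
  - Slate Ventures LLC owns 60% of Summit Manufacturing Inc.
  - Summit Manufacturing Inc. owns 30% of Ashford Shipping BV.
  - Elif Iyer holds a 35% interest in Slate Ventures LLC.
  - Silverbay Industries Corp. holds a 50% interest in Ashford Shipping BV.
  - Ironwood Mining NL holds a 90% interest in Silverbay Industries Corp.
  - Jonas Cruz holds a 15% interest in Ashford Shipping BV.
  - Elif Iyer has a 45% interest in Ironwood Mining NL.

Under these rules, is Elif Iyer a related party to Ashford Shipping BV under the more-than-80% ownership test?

No

Chain via Slate Ventures LLC → Summit Manufacturing Inc. (R1): 35% × 60% × 30% = 6.3% of Ashford Shipping BV.
Chain via Ironwood Mining NL → Silverbay Industries Corp. (R1): 45% × 90% × 50% = 20.25% of Ashford Shipping BV.
Direct interest in Ashford Shipping BV: 4%.
Aggregating (R2): 6.3% + 20.25% + 4% = 30.55%.
30.55% does not exceed the 80% threshold, so Elif is not a related party to Ashford Shipping BV.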